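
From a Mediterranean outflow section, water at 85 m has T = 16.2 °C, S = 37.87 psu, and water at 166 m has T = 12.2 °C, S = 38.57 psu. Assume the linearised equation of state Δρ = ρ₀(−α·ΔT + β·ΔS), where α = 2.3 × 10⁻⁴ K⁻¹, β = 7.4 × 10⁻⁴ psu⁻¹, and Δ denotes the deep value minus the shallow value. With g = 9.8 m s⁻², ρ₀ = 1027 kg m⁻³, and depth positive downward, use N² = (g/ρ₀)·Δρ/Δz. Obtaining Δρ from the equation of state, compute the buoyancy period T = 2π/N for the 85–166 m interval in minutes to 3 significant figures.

7.94 min

ΔT = -4.0 K, ΔS = +0.70 psu (deep − shallow).
Δρ/ρ₀ = −αΔT + βΔS = 9.20 × 10⁻⁴ + 5.18 × 10⁻⁴ = 1.438 × 10⁻³, so Δρ ≈ 1.477 kg m⁻³.
N² = (g/ρ₀)·Δρ/Δz = g·(Δρ/ρ₀)/Δz = 9.8 × 1.438 × 10⁻³ / 81 = 1.7398 × 10⁻⁴ s⁻².
N = √(1.7398 × 10⁻⁴) = 0.013190 rad s⁻¹ → T = 2π/N = 476.36 s = 7.9393 min ≈ 7.94 min.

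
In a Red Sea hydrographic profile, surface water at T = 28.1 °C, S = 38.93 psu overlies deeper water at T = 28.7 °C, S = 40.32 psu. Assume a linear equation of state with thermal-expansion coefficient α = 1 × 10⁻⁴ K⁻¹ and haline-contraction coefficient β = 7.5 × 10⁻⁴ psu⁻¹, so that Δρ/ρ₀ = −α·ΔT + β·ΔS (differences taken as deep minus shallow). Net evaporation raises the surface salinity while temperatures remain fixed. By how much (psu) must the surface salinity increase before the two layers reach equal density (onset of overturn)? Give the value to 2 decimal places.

1.31 psu

Neutral buoyancy requires −α(T_deep − T_surf) + β(S_deep − S_surf′) = 0.
S_surf′ = S_deep − (α/β)·ΔT = 40.32 − (1 × 10⁻⁴/7.5 × 10⁻⁴)·(+0.6) = 40.2400 psu.
Increase required: 40.2400 − 38.93 = 1.3100 psu.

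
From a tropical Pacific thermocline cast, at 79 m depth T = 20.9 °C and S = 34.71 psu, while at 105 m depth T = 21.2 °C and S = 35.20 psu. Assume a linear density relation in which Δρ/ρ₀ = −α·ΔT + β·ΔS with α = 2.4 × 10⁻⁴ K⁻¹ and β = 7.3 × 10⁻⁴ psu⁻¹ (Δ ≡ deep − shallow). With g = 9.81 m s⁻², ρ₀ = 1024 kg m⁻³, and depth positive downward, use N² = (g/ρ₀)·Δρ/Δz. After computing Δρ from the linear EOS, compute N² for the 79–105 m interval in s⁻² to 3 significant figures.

ΔT = +0.3 K, ΔS = +0.49 psu (deep − shallow).
Δρ/ρ₀ = −αΔT + βΔS = -7.20 × 10⁻⁵ + 3.577 × 10⁻⁴ = 2.857 × 10⁻⁴, so Δρ ≈ 0.2926 kg m⁻³.
N² = (g/ρ₀)·Δρ/Δz = g·(Δρ/ρ₀)/Δz = 9.81 × 2.857 × 10⁻⁴ / 26 = 1.0780 × 10⁻⁴ s⁻² ≈ 1.08 × 10⁻⁴ s⁻².

1.08 × 10⁻⁴ s⁻²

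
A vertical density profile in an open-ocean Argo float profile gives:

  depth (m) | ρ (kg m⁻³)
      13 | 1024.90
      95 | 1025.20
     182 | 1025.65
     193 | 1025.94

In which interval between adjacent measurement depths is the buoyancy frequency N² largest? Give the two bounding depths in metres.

Compute the density gradient over each adjacent pair:
  13–95 m: Δρ/Δz = 0.30/82 = 3.7 × 10⁻³ kg m⁻⁴
  95–182 m: Δρ/Δz = 0.45/87 = 5.2 × 10⁻³ kg m⁻⁴
  182–193 m: Δρ/Δz = 0.29/11 = 0.026 kg m⁻⁴
The largest gradient is in the 182–193 m interval — the pycnocline.

182–193 m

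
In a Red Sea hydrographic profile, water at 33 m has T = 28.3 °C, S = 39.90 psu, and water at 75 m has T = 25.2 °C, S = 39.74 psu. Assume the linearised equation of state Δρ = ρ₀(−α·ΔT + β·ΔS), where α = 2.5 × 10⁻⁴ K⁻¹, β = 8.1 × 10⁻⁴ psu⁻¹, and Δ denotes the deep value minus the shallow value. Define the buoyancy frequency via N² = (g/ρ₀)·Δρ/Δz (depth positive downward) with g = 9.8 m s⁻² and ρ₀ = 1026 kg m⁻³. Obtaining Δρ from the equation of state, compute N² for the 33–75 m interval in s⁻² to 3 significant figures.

1.51 × 10⁻⁴ s⁻²

ΔT = -3.1 K, ΔS = -0.16 psu (deep − shallow).
Δρ/ρ₀ = −αΔT + βΔS = 7.75 × 10⁻⁴ − 1.296 × 10⁻⁴ = 6.454 × 10⁻⁴, so Δρ ≈ 0.6622 kg m⁻³.
N² = (g/ρ₀)·Δρ/Δz = g·(Δρ/ρ₀)/Δz = 9.8 × 6.454 × 10⁻⁴ / 42 = 1.5059 × 10⁻⁴ s⁻² ≈ 1.51 × 10⁻⁴ s⁻².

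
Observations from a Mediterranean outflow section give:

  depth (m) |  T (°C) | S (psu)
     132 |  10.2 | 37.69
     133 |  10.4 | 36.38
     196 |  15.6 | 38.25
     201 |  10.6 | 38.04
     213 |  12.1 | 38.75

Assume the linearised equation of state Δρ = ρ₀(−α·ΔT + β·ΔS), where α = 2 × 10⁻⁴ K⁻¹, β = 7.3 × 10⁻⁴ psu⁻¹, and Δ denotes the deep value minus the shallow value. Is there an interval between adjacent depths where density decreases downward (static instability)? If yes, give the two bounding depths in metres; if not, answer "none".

132–133 m

Evaluate Δρ/ρ₀ = −αΔT + βΔS across each adjacent pair:
  132–133 m: −αΔT+βΔS = −(2 × 10⁻⁴)(+0.2)+(7.3 × 10⁻⁴)(-1.31) = -1.0 × 10⁻³ → UNSTABLE
  133–196 m: −αΔT+βΔS = −(2 × 10⁻⁴)(+5.2)+(7.3 × 10⁻⁴)(+1.87) = 3.3 × 10⁻⁴ → stable
  196–201 m: −αΔT+βΔS = −(2 × 10⁻⁴)(-5.0)+(7.3 × 10⁻⁴)(-0.21) = 8.5 × 10⁻⁴ → stable
  201–213 m: −αΔT+βΔS = −(2 × 10⁻⁴)(+1.5)+(7.3 × 10⁻⁴)(+0.71) = 2.2 × 10⁻⁴ → stable
The 132–133 m interval has Δρ < 0: lighter water underlies denser water.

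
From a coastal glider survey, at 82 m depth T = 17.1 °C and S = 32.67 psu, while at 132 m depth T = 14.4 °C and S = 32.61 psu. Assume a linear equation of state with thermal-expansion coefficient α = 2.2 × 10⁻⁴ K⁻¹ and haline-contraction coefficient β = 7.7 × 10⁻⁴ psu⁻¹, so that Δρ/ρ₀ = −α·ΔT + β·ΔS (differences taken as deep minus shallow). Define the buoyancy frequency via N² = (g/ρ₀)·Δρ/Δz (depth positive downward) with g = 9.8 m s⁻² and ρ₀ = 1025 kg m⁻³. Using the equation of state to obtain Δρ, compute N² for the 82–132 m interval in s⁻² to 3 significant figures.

ΔT = -2.7 K, ΔS = -0.06 psu (deep − shallow).
Δρ/ρ₀ = −αΔT + βΔS = 5.94 × 10⁻⁴ − 4.62 × 10⁻⁵ = 5.478 × 10⁻⁴, so Δρ ≈ 0.5615 kg m⁻³.
N² = (g/ρ₀)·Δρ/Δz = g·(Δρ/ρ₀)/Δz = 9.8 × 5.478 × 10⁻⁴ / 50 = 1.0737 × 10⁻⁴ s⁻² ≈ 1.07 × 10⁻⁴ s⁻².

1.07 × 10⁻⁴ s⁻²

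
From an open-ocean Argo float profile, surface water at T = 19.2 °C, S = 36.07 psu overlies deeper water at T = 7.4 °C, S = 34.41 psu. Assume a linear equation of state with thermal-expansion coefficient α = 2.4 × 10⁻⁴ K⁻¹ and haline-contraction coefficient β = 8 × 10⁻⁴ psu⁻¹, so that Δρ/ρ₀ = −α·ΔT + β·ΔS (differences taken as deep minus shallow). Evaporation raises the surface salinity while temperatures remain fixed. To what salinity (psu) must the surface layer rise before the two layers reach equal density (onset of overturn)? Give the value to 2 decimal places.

37.95 psu

Neutral buoyancy requires −α(T_deep − T_surf) + β(S_deep − S_surf′) = 0.
S_surf′ = S_deep − (α/β)·ΔT = 34.41 − (2.4 × 10⁻⁴/8 × 10⁻⁴)·(-11.8) = 37.9500 psu.
Increase required: 37.9500 − 36.07 = 1.8800 psu.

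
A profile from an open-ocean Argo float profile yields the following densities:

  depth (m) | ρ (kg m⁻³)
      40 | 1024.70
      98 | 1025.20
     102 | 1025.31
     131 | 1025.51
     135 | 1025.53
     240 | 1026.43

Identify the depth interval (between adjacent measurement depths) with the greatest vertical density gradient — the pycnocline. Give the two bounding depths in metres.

Compute the density gradient over each adjacent pair:
  40–98 m: Δρ/Δz = 0.50/58 = 8.6 × 10⁻³ kg m⁻⁴
  98–102 m: Δρ/Δz = 0.11/4 = 0.028 kg m⁻⁴
  102–131 m: Δρ/Δz = 0.20/29 = 6.9 × 10⁻³ kg m⁻⁴
  131–135 m: Δρ/Δz = 0.02/4 = 5.0 × 10⁻³ kg m⁻⁴
  135–240 m: Δρ/Δz = 0.90/105 = 8.6 × 10⁻³ kg m⁻⁴
The largest gradient is in the 98–102 m interval — the pycnocline.

98–102 m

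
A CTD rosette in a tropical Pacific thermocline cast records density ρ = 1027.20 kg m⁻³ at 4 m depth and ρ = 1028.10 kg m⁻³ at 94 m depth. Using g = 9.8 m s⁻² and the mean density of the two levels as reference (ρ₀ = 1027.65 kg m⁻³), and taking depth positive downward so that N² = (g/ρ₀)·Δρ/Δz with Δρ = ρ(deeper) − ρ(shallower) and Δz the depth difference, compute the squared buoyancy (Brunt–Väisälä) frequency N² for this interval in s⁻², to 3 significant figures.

Δρ = 1028.10 − 1027.20 = 0.90 kg m⁻³ over Δz = 94 − 4 = 90 m.
N² = (9.8/1027.65) × (0.90/90) = 9.5363 × 10⁻⁵ s⁻² ≈ 9.54 × 10⁻⁵ s⁻².

9.54 × 10⁻⁵ s⁻²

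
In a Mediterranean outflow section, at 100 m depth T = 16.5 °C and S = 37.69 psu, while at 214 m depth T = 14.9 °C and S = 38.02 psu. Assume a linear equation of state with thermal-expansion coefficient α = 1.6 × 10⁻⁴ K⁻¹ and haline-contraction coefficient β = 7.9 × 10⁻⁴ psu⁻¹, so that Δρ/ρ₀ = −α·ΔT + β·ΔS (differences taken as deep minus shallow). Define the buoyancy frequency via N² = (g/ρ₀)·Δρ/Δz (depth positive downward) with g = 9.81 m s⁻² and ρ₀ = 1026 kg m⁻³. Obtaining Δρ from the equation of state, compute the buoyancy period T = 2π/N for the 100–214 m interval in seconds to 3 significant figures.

942 s

ΔT = -1.6 K, ΔS = +0.33 psu (deep − shallow).
Δρ/ρ₀ = −αΔT + βΔS = 2.56 × 10⁻⁴ + 2.607 × 10⁻⁴ = 5.167 × 10⁻⁴, so Δρ ≈ 0.5301 kg m⁻³.
N² = (g/ρ₀)·Δρ/Δz = g·(Δρ/ρ₀)/Δz = 9.81 × 5.167 × 10⁻⁴ / 114 = 4.4463 × 10⁻⁵ s⁻².
N = √(4.4463 × 10⁻⁵) = 6.6681 × 10⁻³ rad s⁻¹ → T = 2π/N = 942.28 s ≈ 942 s.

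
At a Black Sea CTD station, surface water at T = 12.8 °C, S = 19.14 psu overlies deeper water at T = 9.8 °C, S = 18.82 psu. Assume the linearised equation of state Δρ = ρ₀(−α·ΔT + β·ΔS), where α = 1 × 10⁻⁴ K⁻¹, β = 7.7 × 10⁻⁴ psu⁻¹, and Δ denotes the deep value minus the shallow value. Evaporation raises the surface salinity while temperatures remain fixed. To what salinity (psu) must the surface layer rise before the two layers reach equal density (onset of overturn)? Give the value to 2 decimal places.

19.21 psu

Neutral buoyancy requires −α(T_deep − T_surf) + β(S_deep − S_surf′) = 0.
S_surf′ = S_deep − (α/β)·ΔT = 18.82 − (1 × 10⁻⁴/7.7 × 10⁻⁴)·(-3.0) = 19.2096 psu.
Increase required: 19.2096 − 19.14 = 0.0696 psu.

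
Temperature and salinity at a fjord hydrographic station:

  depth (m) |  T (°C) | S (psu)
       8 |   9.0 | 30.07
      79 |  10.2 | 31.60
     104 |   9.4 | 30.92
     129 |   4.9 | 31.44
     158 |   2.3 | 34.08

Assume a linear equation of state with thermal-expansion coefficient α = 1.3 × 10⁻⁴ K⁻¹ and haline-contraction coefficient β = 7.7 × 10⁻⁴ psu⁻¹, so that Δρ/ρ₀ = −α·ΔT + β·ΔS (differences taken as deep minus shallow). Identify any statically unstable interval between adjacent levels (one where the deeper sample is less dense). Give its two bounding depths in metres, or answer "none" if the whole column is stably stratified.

79–104 m

Evaluate Δρ/ρ₀ = −αΔT + βΔS across each adjacent pair:
  8–79 m: −αΔT+βΔS = −(1.3 × 10⁻⁴)(+1.2)+(7.7 × 10⁻⁴)(+1.53) = 1.0 × 10⁻³ → stable
  79–104 m: −αΔT+βΔS = −(1.3 × 10⁻⁴)(-0.8)+(7.7 × 10⁻⁴)(-0.68) = -4.2 × 10⁻⁴ → UNSTABLE
  104–129 m: −αΔT+βΔS = −(1.3 × 10⁻⁴)(-4.5)+(7.7 × 10⁻⁴)(+0.52) = 9.9 × 10⁻⁴ → stable
  129–158 m: −αΔT+βΔS = −(1.3 × 10⁻⁴)(-2.6)+(7.7 × 10⁻⁴)(+2.64) = 2.4 × 10⁻³ → stable
The 79–104 m interval has Δρ < 0: lighter water underlies denser water.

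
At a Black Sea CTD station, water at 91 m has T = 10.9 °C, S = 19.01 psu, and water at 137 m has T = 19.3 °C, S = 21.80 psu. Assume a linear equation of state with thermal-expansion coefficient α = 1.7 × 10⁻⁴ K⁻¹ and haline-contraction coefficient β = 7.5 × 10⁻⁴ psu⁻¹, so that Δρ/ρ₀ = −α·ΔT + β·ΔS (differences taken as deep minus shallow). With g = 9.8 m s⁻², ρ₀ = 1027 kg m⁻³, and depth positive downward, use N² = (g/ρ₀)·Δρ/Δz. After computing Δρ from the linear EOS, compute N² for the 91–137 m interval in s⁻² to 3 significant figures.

ΔT = +8.4 K, ΔS = +2.79 psu (deep − shallow).
Δρ/ρ₀ = −αΔT + βΔS = -1.428 × 10⁻³ + 2.0925 × 10⁻³ = 6.645 × 10⁻⁴, so Δρ ≈ 0.6824 kg m⁻³.
N² = (g/ρ₀)·Δρ/Δz = g·(Δρ/ρ₀)/Δz = 9.8 × 6.645 × 10⁻⁴ / 46 = 1.4157 × 10⁻⁴ s⁻² ≈ 1.42 × 10⁻⁴ s⁻².

1.42 × 10⁻⁴ s⁻²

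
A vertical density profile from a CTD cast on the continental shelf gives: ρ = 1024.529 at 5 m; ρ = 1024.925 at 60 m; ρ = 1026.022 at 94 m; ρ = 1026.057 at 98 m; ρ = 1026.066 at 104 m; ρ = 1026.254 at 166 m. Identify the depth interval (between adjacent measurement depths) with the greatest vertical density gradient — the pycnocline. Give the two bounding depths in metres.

60–94 m

Compute the density gradient over each adjacent pair:
  5–60 m: Δρ/Δz = 0.396/55 = 7.2 × 10⁻³ kg m⁻⁴
  60–94 m: Δρ/Δz = 1.097/34 = 0.032 kg m⁻⁴
  94–98 m: Δρ/Δz = 0.035/4 = 8.8 × 10⁻³ kg m⁻⁴
  98–104 m: Δρ/Δz = 0.009/6 = 1.5 × 10⁻³ kg m⁻⁴
  104–166 m: Δρ/Δz = 0.188/62 = 3.0 × 10⁻³ kg m⁻⁴
The largest gradient is in the 60–94 m interval — the pycnocline.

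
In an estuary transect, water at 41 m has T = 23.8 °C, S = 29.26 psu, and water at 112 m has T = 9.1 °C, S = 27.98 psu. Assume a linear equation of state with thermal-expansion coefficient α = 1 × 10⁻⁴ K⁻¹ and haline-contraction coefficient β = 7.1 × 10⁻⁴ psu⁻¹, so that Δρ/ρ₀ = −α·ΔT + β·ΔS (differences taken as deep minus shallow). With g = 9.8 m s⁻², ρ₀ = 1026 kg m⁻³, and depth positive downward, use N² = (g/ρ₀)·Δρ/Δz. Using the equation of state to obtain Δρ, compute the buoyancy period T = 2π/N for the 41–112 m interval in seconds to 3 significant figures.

ΔT = -14.7 K, ΔS = -1.28 psu (deep − shallow).
Δρ/ρ₀ = −αΔT + βΔS = 1.47 × 10⁻³ − 9.088 × 10⁻⁴ = 5.612 × 10⁻⁴, so Δρ ≈ 0.5758 kg m⁻³.
N² = (g/ρ₀)·Δρ/Δz = g·(Δρ/ρ₀)/Δz = 9.8 × 5.612 × 10⁻⁴ / 71 = 7.7461 × 10⁻⁵ s⁻².
N = √(7.7461 × 10⁻⁵) = 8.8012 × 10⁻³ rad s⁻¹ → T = 2π/N = 713.90 s ≈ 714 s.

714 s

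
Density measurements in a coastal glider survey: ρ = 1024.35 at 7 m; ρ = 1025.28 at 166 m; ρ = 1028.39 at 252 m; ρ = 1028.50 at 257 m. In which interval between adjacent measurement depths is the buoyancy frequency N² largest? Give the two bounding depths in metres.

Compute the density gradient over each adjacent pair:
  7–166 m: Δρ/Δz = 0.93/159 = 5.8 × 10⁻³ kg m⁻⁴
  166–252 m: Δρ/Δz = 3.11/86 = 0.036 kg m⁻⁴
  252–257 m: Δρ/Δz = 0.11/5 = 0.022 kg m⁻⁴
The largest gradient is in the 166–252 m interval — the pycnocline.

166–252 m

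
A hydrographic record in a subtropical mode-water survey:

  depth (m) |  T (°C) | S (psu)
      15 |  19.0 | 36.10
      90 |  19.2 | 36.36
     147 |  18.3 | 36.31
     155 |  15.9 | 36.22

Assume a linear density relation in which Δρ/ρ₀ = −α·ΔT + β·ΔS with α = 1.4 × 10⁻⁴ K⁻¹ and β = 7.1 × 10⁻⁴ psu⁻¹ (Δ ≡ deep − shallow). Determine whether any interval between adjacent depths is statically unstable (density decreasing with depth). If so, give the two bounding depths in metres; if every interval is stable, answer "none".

Evaluate Δρ/ρ₀ = −αΔT + βΔS across each adjacent pair:
  15–90 m: −αΔT+βΔS = −(1.4 × 10⁻⁴)(+0.2)+(7.1 × 10⁻⁴)(+0.26) = 1.6 × 10⁻⁴ → stable
  90–147 m: −αΔT+βΔS = −(1.4 × 10⁻⁴)(-0.9)+(7.1 × 10⁻⁴)(-0.05) = 9.1 × 10⁻⁵ → stable
  147–155 m: −αΔT+βΔS = −(1.4 × 10⁻⁴)(-2.4)+(7.1 × 10⁻⁴)(-0.09) = 2.7 × 10⁻⁴ → stable
Every interval has Δρ > 0: the column is stably stratified throughout.

none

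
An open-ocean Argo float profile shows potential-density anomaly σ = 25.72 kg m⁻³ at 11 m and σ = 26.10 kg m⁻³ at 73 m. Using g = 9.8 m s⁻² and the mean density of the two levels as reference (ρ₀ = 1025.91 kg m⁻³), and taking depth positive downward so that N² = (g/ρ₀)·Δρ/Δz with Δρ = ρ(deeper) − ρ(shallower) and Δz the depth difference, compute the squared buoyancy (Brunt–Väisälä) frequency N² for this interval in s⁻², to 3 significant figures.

5.85 × 10⁻⁵ s⁻²

Δρ = 1026.10 − 1025.72 = 0.38 kg m⁻³ over Δz = 73 − 11 = 62 m.
N² = (9.8/1025.91) × (0.38/62) = 5.8548 × 10⁻⁵ s⁻² ≈ 5.85 × 10⁻⁵ s⁻².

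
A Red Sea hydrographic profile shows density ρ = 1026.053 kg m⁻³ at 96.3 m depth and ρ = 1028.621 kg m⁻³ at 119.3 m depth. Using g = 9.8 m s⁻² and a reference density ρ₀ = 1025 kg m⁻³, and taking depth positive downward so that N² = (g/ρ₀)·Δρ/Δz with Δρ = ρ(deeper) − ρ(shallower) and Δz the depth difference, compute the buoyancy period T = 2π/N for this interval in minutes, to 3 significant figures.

3.21 min

Δρ = 1028.621 − 1026.053 = 2.568 kg m⁻³ over Δz = 119.3 − 96.3 = 23 m.
N² = (9.8/1025) × (2.568/23) = 1.0675 × 10⁻³ s⁻².
N = √(1.0675 × 10⁻³) = 0.032673 rad s⁻¹, so T = 2π/N = 192.31 s = 3.2052 min ≈ 3.21 min.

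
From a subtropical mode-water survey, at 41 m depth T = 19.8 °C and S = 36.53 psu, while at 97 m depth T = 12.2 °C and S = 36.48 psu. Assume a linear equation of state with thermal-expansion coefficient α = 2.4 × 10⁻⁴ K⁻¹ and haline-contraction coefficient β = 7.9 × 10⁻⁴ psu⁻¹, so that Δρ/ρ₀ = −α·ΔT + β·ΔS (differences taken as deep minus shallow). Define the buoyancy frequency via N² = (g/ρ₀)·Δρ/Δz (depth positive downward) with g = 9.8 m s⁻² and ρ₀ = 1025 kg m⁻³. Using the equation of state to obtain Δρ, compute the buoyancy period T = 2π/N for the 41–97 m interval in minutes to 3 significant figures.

5.93 min

ΔT = -7.6 K, ΔS = -0.05 psu (deep − shallow).
Δρ/ρ₀ = −αΔT + βΔS = 1.824 × 10⁻³ − 3.95 × 10⁻⁵ = 1.7845 × 10⁻³, so Δρ ≈ 1.829 kg m⁻³.
N² = (g/ρ₀)·Δρ/Δz = g·(Δρ/ρ₀)/Δz = 9.8 × 1.7845 × 10⁻³ / 56 = 3.1229 × 10⁻⁴ s⁻².
N = √(3.1229 × 10⁻⁴) = 0.017672 rad s⁻¹ → T = 2π/N = 355.54 s = 5.9257 min ≈ 5.93 min.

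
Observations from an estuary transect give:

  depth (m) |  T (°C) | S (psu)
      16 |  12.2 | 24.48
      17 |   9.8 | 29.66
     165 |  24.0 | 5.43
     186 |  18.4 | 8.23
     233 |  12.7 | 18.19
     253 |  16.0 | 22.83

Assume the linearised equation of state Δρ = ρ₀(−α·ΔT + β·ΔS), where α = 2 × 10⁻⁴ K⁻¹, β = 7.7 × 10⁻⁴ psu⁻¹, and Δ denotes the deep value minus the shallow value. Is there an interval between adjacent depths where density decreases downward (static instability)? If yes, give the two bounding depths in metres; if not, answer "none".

17–165 m

Evaluate Δρ/ρ₀ = −αΔT + βΔS across each adjacent pair:
  16–17 m: −αΔT+βΔS = −(2 × 10⁻⁴)(-2.4)+(7.7 × 10⁻⁴)(+5.18) = 4.5 × 10⁻³ → stable
  17–165 m: −αΔT+βΔS = −(2 × 10⁻⁴)(+14.2)+(7.7 × 10⁻⁴)(-24.23) = -0.021 → UNSTABLE
  165–186 m: −αΔT+βΔS = −(2 × 10⁻⁴)(-5.6)+(7.7 × 10⁻⁴)(+2.80) = 3.3 × 10⁻³ → stable
  186–233 m: −αΔT+βΔS = −(2 × 10⁻⁴)(-5.7)+(7.7 × 10⁻⁴)(+9.96) = 8.8 × 10⁻³ → stable
  233–253 m: −αΔT+βΔS = −(2 × 10⁻⁴)(+3.3)+(7.7 × 10⁻⁴)(+4.64) = 2.9 × 10⁻³ → stable
The 17–165 m interval has Δρ < 0: lighter water underlies denser water.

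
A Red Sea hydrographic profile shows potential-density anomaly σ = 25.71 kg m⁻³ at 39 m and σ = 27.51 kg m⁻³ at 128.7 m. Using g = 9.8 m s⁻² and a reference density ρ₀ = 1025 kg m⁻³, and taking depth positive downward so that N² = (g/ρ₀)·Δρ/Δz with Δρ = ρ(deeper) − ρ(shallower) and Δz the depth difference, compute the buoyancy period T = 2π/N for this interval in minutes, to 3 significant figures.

Δρ = 1027.51 − 1025.71 = 1.80 kg m⁻³ over Δz = 128.7 − 39 = 89.7 m.
N² = (9.8/1025) × (1.80/89.7) = 1.9186 × 10⁻⁴ s⁻².
N = √(1.9186 × 10⁻⁴) = 0.013851 rad s⁻¹, so T = 2π/N = 453.63 s = 7.5605 min ≈ 7.56 min.

7.56 min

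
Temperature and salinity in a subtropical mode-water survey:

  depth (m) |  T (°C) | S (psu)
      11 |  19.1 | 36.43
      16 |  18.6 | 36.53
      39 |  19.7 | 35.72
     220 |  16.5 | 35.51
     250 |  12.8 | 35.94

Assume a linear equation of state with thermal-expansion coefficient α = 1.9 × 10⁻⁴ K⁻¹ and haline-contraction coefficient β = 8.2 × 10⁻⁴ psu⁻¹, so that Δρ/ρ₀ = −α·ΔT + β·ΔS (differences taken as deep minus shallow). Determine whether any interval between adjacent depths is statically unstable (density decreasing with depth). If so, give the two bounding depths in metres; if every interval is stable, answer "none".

16–39 m

Evaluate Δρ/ρ₀ = −αΔT + βΔS across each adjacent pair:
  11–16 m: −αΔT+βΔS = −(1.9 × 10⁻⁴)(-0.5)+(8.2 × 10⁻⁴)(+0.10) = 1.8 × 10⁻⁴ → stable
  16–39 m: −αΔT+βΔS = −(1.9 × 10⁻⁴)(+1.1)+(8.2 × 10⁻⁴)(-0.81) = -8.7 × 10⁻⁴ → UNSTABLE
  39–220 m: −αΔT+βΔS = −(1.9 × 10⁻⁴)(-3.2)+(8.2 × 10⁻⁴)(-0.21) = 4.4 × 10⁻⁴ → stable
  220–250 m: −αΔT+βΔS = −(1.9 × 10⁻⁴)(-3.7)+(8.2 × 10⁻⁴)(+0.43) = 1.1 × 10⁻³ → stable
The 16–39 m interval has Δρ < 0: lighter water underlies denser water.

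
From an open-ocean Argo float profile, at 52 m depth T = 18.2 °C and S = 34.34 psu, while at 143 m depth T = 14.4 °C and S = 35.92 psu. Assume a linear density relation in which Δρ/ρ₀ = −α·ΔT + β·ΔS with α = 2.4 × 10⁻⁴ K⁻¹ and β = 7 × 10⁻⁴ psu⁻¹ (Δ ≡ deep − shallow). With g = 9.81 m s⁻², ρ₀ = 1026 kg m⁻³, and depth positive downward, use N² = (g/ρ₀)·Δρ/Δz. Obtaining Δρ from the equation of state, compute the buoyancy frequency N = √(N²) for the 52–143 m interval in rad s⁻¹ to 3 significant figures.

0.0147 rad s⁻¹

ΔT = -3.8 K, ΔS = +1.58 psu (deep − shallow).
Δρ/ρ₀ = −αΔT + βΔS = 9.12 × 10⁻⁴ + 1.106 × 10⁻³ = 2.018 × 10⁻³, so Δρ ≈ 2.070 kg m⁻³.
N² = (g/ρ₀)·Δρ/Δz = g·(Δρ/ρ₀)/Δz = 9.81 × 2.018 × 10⁻³ / 91 = 2.1754 × 10⁻⁴ s⁻².
N = √(2.1754 × 10⁻⁴) = 0.014749 rad s⁻¹ ≈ 0.0147 rad s⁻¹.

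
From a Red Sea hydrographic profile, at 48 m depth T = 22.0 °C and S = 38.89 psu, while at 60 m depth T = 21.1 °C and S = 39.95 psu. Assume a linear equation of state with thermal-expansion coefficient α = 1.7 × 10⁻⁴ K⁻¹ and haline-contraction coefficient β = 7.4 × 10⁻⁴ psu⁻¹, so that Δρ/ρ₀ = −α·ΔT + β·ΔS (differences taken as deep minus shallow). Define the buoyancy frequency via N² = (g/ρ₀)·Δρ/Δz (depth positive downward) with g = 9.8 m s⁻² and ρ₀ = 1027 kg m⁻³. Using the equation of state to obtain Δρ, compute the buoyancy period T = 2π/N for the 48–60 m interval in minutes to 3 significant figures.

ΔT = -0.9 K, ΔS = +1.06 psu (deep − shallow).
Δρ/ρ₀ = −αΔT + βΔS = 1.53 × 10⁻⁴ + 7.844 × 10⁻⁴ = 9.374 × 10⁻⁴, so Δρ ≈ 0.9627 kg m⁻³.
N² = (g/ρ₀)·Δρ/Δz = g·(Δρ/ρ₀)/Δz = 9.8 × 9.374 × 10⁻⁴ / 12 = 7.6554 × 10⁻⁴ s⁻².
N = √(7.6554 × 10⁻⁴) = 0.027668 rad s⁻¹ → T = 2π/N = 227.09 s = 3.7848 min ≈ 3.78 min.

3.78 min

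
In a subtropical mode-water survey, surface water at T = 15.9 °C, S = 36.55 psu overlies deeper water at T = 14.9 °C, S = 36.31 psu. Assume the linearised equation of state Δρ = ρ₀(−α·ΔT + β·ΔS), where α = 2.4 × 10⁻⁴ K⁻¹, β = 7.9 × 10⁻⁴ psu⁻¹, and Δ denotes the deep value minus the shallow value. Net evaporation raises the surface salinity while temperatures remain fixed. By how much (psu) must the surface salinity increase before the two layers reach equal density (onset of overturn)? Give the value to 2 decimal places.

0.06 psu

Neutral buoyancy requires −α(T_deep − T_surf) + β(S_deep − S_surf′) = 0.
S_surf′ = S_deep − (α/β)·ΔT = 36.31 − (2.4 × 10⁻⁴/7.9 × 10⁻⁴)·(-1.0) = 36.6138 psu.
Increase required: 36.6138 − 36.55 = 0.0638 psu.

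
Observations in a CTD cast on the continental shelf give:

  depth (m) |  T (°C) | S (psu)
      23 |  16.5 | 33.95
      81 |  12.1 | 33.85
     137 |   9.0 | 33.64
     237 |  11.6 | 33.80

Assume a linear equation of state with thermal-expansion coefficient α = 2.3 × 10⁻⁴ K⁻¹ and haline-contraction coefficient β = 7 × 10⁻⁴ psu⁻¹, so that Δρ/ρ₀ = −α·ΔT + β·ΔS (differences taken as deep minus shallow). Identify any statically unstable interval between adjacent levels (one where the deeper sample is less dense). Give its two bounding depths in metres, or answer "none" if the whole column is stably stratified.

137–237 m

Evaluate Δρ/ρ₀ = −αΔT + βΔS across each adjacent pair:
  23–81 m: −αΔT+βΔS = −(2.3 × 10⁻⁴)(-4.4)+(7 × 10⁻⁴)(-0.10) = 9.4 × 10⁻⁴ → stable
  81–137 m: −αΔT+βΔS = −(2.3 × 10⁻⁴)(-3.1)+(7 × 10⁻⁴)(-0.21) = 5.7 × 10⁻⁴ → stable
  137–237 m: −αΔT+βΔS = −(2.3 × 10⁻⁴)(+2.6)+(7 × 10⁻⁴)(+0.16) = -4.9 × 10⁻⁴ → UNSTABLE
The 137–237 m interval has Δρ < 0: lighter water underlies denser water.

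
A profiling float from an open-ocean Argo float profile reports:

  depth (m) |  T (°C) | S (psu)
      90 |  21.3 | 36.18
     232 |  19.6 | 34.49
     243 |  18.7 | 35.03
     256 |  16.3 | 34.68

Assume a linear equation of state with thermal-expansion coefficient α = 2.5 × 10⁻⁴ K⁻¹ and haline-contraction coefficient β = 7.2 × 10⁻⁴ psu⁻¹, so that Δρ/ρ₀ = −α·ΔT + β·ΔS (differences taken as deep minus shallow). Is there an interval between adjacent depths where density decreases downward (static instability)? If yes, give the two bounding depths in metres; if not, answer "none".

Evaluate Δρ/ρ₀ = −αΔT + βΔS across each adjacent pair:
  90–232 m: −αΔT+βΔS = −(2.5 × 10⁻⁴)(-1.7)+(7.2 × 10⁻⁴)(-1.69) = -7.9 × 10⁻⁴ → UNSTABLE
  232–243 m: −αΔT+βΔS = −(2.5 × 10⁻⁴)(-0.9)+(7.2 × 10⁻⁴)(+0.54) = 6.1 × 10⁻⁴ → stable
  243–256 m: −αΔT+βΔS = −(2.5 × 10⁻⁴)(-2.4)+(7.2 × 10⁻⁴)(-0.35) = 3.5 × 10⁻⁴ → stable
The 90–232 m interval has Δρ < 0: lighter water underlies denser water.

90–232 m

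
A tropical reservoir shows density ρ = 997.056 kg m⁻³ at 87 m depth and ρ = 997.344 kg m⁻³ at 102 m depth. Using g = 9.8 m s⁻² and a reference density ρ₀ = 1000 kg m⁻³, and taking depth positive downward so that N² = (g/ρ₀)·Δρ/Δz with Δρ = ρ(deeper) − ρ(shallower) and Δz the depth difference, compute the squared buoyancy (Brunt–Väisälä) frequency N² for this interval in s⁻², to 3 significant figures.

1.88 × 10⁻⁴ s⁻²

Δρ = 997.344 − 997.056 = 0.288 kg m⁻³ over Δz = 102 − 87 = 15 m.
N² = (9.8/1000) × (0.288/15) = 1.8816 × 10⁻⁴ s⁻² ≈ 1.88 × 10⁻⁴ s⁻².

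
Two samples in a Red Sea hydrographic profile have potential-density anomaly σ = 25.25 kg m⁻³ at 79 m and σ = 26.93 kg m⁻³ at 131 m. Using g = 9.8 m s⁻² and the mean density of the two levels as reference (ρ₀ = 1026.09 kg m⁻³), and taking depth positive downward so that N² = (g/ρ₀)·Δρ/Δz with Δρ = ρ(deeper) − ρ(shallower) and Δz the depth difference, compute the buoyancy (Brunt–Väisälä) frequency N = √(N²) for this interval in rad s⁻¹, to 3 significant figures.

Δρ = 1026.93 − 1025.25 = 1.68 kg m⁻³ over Δz = 131 − 79 = 52 m.
N² = (9.8/1026.09) × (1.68/52) = 3.0856 × 10⁻⁴ s⁻².
N = √(3.0856 × 10⁻⁴) = 0.017566 rad s⁻¹ ≈ 0.0176 rad s⁻¹.
A positive N² confirms static stability across the interval.

0.0176 rad s⁻¹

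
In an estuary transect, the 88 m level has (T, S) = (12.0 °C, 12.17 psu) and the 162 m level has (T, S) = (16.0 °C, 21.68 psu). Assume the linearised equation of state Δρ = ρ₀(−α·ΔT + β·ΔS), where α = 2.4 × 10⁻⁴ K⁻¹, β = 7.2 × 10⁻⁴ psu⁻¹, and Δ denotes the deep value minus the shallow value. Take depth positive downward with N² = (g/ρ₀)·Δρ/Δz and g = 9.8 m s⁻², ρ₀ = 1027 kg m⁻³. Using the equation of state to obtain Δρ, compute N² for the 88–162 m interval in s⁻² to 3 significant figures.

7.80 × 10⁻⁴ s⁻²

ΔT = +4.0 K, ΔS = +9.51 psu (deep − shallow).
Δρ/ρ₀ = −αΔT + βΔS = -9.60 × 10⁻⁴ + 6.8472 × 10⁻³ = 5.8872 × 10⁻³, so Δρ ≈ 6.046 kg m⁻³.
N² = (g/ρ₀)·Δρ/Δz = g·(Δρ/ρ₀)/Δz = 9.8 × 5.8872 × 10⁻³ / 74 = 7.7966 × 10⁻⁴ s⁻² ≈ 7.80 × 10⁻⁴ s⁻².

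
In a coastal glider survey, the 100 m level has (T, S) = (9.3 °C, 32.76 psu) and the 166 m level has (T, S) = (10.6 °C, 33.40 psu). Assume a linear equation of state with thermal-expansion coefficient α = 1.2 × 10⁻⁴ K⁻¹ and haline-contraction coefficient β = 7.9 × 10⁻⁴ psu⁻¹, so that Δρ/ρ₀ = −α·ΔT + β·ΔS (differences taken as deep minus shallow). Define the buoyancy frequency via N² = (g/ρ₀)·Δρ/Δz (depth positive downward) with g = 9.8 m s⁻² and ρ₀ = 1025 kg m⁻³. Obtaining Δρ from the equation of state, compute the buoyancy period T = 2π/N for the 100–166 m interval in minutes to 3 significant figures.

ΔT = +1.3 K, ΔS = +0.64 psu (deep − shallow).
Δρ/ρ₀ = −αΔT + βΔS = -1.56 × 10⁻⁴ + 5.056 × 10⁻⁴ = 3.496 × 10⁻⁴, so Δρ ≈ 0.3583 kg m⁻³.
N² = (g/ρ₀)·Δρ/Δz = g·(Δρ/ρ₀)/Δz = 9.8 × 3.496 × 10⁻⁴ / 66 = 5.1910 × 10⁻⁵ s⁻².
N = √(5.1910 × 10⁻⁵) = 7.2049 × 10⁻³ rad s⁻¹ → T = 2π/N = 872.07 s = 14.535 min ≈ 14.5 min.

14.5 min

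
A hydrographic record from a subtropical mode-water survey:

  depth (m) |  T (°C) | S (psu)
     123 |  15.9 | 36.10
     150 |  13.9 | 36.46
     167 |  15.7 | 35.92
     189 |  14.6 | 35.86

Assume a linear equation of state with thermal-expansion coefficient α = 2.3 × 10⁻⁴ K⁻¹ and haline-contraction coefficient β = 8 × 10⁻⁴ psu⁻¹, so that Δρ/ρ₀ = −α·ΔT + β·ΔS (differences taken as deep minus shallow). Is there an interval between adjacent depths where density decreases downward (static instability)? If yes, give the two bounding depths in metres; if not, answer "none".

150–167 m

Evaluate Δρ/ρ₀ = −αΔT + βΔS across each adjacent pair:
  123–150 m: −αΔT+βΔS = −(2.3 × 10⁻⁴)(-2.0)+(8 × 10⁻⁴)(+0.36) = 7.5 × 10⁻⁴ → stable
  150–167 m: −αΔT+βΔS = −(2.3 × 10⁻⁴)(+1.8)+(8 × 10⁻⁴)(-0.54) = -8.5 × 10⁻⁴ → UNSTABLE
  167–189 m: −αΔT+βΔS = −(2.3 × 10⁻⁴)(-1.1)+(8 × 10⁻⁴)(-0.06) = 2.1 × 10⁻⁴ → stable
The 150–167 m interval has Δρ < 0: lighter water underlies denser water.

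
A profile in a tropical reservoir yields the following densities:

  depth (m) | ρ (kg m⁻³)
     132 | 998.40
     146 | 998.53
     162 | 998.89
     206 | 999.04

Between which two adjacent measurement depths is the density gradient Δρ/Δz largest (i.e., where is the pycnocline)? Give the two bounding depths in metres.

146–162 m

Compute the density gradient over each adjacent pair:
  132–146 m: Δρ/Δz = 0.13/14 = 9.3 × 10⁻³ kg m⁻⁴
  146–162 m: Δρ/Δz = 0.36/16 = 0.022 kg m⁻⁴
  162–206 m: Δρ/Δz = 0.15/44 = 3.4 × 10⁻³ kg m⁻⁴
The largest gradient is in the 146–162 m interval — the pycnocline.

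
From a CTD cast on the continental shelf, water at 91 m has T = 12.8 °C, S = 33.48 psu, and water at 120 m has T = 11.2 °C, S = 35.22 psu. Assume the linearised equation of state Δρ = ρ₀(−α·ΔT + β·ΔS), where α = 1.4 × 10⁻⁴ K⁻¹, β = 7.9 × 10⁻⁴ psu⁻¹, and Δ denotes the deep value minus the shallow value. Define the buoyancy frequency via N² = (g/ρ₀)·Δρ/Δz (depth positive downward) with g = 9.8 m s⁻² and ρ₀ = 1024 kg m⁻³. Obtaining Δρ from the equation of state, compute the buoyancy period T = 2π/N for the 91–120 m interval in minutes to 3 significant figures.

4.51 min

ΔT = -1.6 K, ΔS = +1.74 psu (deep − shallow).
Δρ/ρ₀ = −αΔT + βΔS = 2.24 × 10⁻⁴ + 1.3746 × 10⁻³ = 1.5986 × 10⁻³, so Δρ ≈ 1.637 kg m⁻³.
N² = (g/ρ₀)·Δρ/Δz = g·(Δρ/ρ₀)/Δz = 9.8 × 1.5986 × 10⁻³ / 29 = 5.4022 × 10⁻⁴ s⁻².
N = √(5.4022 × 10⁻⁴) = 0.023243 rad s⁻¹ → T = 2π/N = 270.33 s = 4.5055 min ≈ 4.51 min.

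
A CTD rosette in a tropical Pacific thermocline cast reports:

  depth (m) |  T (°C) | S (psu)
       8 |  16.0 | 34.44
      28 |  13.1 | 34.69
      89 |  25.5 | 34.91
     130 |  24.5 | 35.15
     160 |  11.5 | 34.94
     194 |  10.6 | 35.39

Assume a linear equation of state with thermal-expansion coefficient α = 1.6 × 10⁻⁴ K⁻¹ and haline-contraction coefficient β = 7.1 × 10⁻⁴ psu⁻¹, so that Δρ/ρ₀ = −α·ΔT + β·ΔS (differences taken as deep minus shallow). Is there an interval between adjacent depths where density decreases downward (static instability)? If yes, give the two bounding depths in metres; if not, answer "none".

Evaluate Δρ/ρ₀ = −αΔT + βΔS across each adjacent pair:
  8–28 m: −αΔT+βΔS = −(1.6 × 10⁻⁴)(-2.9)+(7.1 × 10⁻⁴)(+0.25) = 6.4 × 10⁻⁴ → stable
  28–89 m: −αΔT+βΔS = −(1.6 × 10⁻⁴)(+12.4)+(7.1 × 10⁻⁴)(+0.22) = -1.8 × 10⁻³ → UNSTABLE
  89–130 m: −αΔT+βΔS = −(1.6 × 10⁻⁴)(-1.0)+(7.1 × 10⁻⁴)(+0.24) = 3.3 × 10⁻⁴ → stable
  130–160 m: −αΔT+βΔS = −(1.6 × 10⁻⁴)(-13.0)+(7.1 × 10⁻⁴)(-0.21) = 1.9 × 10⁻³ → stable
  160–194 m: −αΔT+βΔS = −(1.6 × 10⁻⁴)(-0.9)+(7.1 × 10⁻⁴)(+0.45) = 4.6 × 10⁻⁴ → stable
The 28–89 m interval has Δρ < 0: lighter water underlies denser water.

28–89 m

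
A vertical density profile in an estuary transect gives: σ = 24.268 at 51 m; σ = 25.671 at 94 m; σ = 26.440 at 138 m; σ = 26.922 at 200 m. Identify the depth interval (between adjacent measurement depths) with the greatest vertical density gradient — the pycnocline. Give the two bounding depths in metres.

51–94 m

Compute the density gradient over each adjacent pair:
  51–94 m: Δρ/Δz = 1.403/43 = 0.033 kg m⁻⁴
  94–138 m: Δρ/Δz = 0.769/44 = 0.017 kg m⁻⁴
  138–200 m: Δρ/Δz = 0.482/62 = 7.8 × 10⁻³ kg m⁻⁴
The largest gradient is in the 51–94 m interval — the pycnocline.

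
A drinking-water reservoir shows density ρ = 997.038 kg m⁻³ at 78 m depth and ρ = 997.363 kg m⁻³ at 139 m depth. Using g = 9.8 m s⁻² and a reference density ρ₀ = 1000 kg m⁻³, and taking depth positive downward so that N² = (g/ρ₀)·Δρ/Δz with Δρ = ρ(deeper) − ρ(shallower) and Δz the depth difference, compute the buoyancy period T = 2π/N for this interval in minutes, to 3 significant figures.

Δρ = 997.363 − 997.038 = 0.325 kg m⁻³ over Δz = 139 − 78 = 61 m.
N² = (9.8/1000) × (0.325/61) = 5.2213 × 10⁻⁵ s⁻².
N = √(5.2213 × 10⁻⁵) = 7.2259 × 10⁻³ rad s⁻¹, so T = 2π/N = 869.54 s = 14.492 min ≈ 14.5 min.

14.5 min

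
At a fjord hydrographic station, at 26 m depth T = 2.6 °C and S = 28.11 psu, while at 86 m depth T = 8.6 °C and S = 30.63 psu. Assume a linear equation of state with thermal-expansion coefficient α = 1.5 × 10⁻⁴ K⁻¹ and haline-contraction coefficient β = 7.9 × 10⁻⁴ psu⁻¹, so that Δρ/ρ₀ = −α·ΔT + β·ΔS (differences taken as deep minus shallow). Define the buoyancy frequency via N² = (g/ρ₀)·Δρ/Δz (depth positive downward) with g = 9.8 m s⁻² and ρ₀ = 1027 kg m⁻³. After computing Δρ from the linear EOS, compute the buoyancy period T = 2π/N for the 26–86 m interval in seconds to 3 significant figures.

471 s

ΔT = +6.0 K, ΔS = +2.52 psu (deep − shallow).
Δρ/ρ₀ = −αΔT + βΔS = -9.00 × 10⁻⁴ + 1.9908 × 10⁻³ = 1.0908 × 10⁻³, so Δρ ≈ 1.120 kg m⁻³.
N² = (g/ρ₀)·Δρ/Δz = g·(Δρ/ρ₀)/Δz = 9.8 × 1.0908 × 10⁻³ / 60 = 1.7816 × 10⁻⁴ s⁻².
N = √(1.7816 × 10⁻⁴) = 0.013348 rad s⁻¹ → T = 2π/N = 470.72 s ≈ 471 s.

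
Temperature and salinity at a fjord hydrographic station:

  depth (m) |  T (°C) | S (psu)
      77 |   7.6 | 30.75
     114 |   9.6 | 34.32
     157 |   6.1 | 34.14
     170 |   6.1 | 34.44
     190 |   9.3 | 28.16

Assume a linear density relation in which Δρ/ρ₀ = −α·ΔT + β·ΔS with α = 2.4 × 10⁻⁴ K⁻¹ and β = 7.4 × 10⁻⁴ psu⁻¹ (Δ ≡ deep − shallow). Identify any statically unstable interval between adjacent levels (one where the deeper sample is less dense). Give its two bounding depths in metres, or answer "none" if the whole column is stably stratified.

Evaluate Δρ/ρ₀ = −αΔT + βΔS across each adjacent pair:
  77–114 m: −αΔT+βΔS = −(2.4 × 10⁻⁴)(+2.0)+(7.4 × 10⁻⁴)(+3.57) = 2.2 × 10⁻³ → stable
  114–157 m: −αΔT+βΔS = −(2.4 × 10⁻⁴)(-3.5)+(7.4 × 10⁻⁴)(-0.18) = 7.1 × 10⁻⁴ → stable
  157–170 m: −αΔT+βΔS = −(2.4 × 10⁻⁴)(+0.0)+(7.4 × 10⁻⁴)(+0.30) = 2.2 × 10⁻⁴ → stable
  170–190 m: −αΔT+βΔS = −(2.4 × 10⁻⁴)(+3.2)+(7.4 × 10⁻⁴)(-6.28) = -5.4 × 10⁻³ → UNSTABLE
The 170–190 m interval has Δρ < 0: lighter water underlies denser water.

170–190 m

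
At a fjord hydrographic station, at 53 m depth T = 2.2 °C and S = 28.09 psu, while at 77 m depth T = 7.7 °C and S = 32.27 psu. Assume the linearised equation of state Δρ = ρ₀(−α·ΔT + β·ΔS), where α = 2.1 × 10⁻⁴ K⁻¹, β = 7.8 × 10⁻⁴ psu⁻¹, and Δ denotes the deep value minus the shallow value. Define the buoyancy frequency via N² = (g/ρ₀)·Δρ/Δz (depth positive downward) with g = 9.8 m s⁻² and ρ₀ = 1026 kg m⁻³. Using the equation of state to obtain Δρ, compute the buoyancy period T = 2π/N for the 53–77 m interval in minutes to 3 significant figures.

ΔT = +5.5 K, ΔS = +4.18 psu (deep − shallow).
Δρ/ρ₀ = −αΔT + βΔS = -1.155 × 10⁻³ + 3.2604 × 10⁻³ = 2.1054 × 10⁻³, so Δρ ≈ 2.160 kg m⁻³.
N² = (g/ρ₀)·Δρ/Δz = g·(Δρ/ρ₀)/Δz = 9.8 × 2.1054 × 10⁻³ / 24 = 8.5970 × 10⁻⁴ s⁻².
N = √(8.5970 × 10⁻⁴) = 0.029321 rad s⁻¹ → T = 2π/N = 214.29 s = 3.5715 min ≈ 3.57 min.

3.57 min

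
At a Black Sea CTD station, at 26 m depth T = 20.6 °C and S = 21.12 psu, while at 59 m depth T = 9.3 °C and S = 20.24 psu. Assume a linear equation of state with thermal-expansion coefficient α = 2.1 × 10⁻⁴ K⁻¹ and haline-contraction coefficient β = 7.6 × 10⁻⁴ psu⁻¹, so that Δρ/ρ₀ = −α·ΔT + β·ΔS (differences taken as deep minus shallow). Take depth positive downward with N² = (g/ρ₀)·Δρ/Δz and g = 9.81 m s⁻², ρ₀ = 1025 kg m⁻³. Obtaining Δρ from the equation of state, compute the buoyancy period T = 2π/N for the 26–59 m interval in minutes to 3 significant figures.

ΔT = -11.3 K, ΔS = -0.88 psu (deep − shallow).
Δρ/ρ₀ = −αΔT + βΔS = 2.373 × 10⁻³ − 6.688 × 10⁻⁴ = 1.7042 × 10⁻³, so Δρ ≈ 1.747 kg m⁻³.
N² = (g/ρ₀)·Δρ/Δz = g·(Δρ/ρ₀)/Δz = 9.81 × 1.7042 × 10⁻³ / 33 = 5.0661 × 10⁻⁴ s⁻².
N = √(5.0661 × 10⁻⁴) = 0.022508 rad s⁻¹ → T = 2π/N = 279.15 s = 4.6525 min ≈ 4.65 min.

4.65 min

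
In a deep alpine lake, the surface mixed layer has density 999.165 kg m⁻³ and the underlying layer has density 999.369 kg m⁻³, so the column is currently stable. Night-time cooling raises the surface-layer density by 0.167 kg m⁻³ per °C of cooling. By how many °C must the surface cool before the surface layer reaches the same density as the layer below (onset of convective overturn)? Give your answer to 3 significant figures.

1.22 °C

Density deficit of the surface layer: 999.369 − 999.165 = 0.204 kg m⁻³.
Required change = 0.204 / 0.167 = 1.22 °C.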